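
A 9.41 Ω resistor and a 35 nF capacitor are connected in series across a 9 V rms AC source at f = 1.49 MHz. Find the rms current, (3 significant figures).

ω = 2πf = 9.362e+06 rad/s
X_C = 1/(ωC) = 3.05 Ω
Z = 9.41 − j3.05 Ω
|Z| = √(9.41² + 3.05²) = 9.89 Ω
I = V/|Z| = 9/9.89 = 910 mA

910 mA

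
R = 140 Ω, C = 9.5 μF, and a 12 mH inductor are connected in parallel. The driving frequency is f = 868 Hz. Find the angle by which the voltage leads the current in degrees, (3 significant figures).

ω = 2πf = 5454 rad/s
X_L = ωL = 65.4 Ω
X_C = 1/(ωC) = 19.3 Ω
Parallel: admittances add. Y = 1/R + 1/(jωL) + jωC
Y = (0.00714 + j0.0365) S
|Y| = 0.0372 S → |Z| = 1/|Y| = 26.9 Ω, ∠Z = −∠Y = -78.9°

-78.9°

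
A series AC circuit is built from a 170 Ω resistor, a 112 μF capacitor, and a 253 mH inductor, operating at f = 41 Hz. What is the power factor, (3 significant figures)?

0.984

ω = 2πf = 257.6 rad/s
X_L = ωL = 65.2 Ω
X_C = 1/(ωC) = 34.7 Ω
Net reactance X = X_L − X_C = 30.5 Ω
Z = 170 + j30.5 Ω
|Z| = √(170² + 30.5²) = 173 Ω
∠Z = arctan(30.5/170) = 10.2°
cos φ = cos(10.2°) = 0.984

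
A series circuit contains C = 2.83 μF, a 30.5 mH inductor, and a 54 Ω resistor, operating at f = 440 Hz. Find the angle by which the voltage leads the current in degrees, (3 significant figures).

-38.8°

ω = 2πf = 2765 rad/s
X_L = ωL = 84.3 Ω
X_C = 1/(ωC) = 128 Ω
Net reactance X = X_L − X_C = -43.5 Ω
Z = 54.0 − j43.5 Ω
|Z| = √(54.0² + 43.5²) = 69.3 Ω
∠Z = arctan(-43.5/54.0) = -38.8°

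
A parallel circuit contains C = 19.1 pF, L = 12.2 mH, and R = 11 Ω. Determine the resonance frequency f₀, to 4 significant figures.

ω₀ = 1/√(LC) = 1/√(0.0122 × 1.91e-11) = 2.072e+06 rad/s
f₀ = ω₀/(2π) = 329.7 kHz

329.7 kHz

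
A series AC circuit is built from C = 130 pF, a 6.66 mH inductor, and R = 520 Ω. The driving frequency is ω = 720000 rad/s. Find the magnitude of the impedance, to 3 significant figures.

X_L = ωL = 4800 Ω
X_C = 1/(ωC) = 10700 Ω
Net reactance X = X_L − X_C = -5890 Ω
Z = 520 − j5890 Ω
|Z| = √(520² + 5890²) = 5910 Ω

5910 Ω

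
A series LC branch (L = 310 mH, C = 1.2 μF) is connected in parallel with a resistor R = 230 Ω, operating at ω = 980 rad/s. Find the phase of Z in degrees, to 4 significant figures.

X_L = ωL = 303.8 Ω
X_C = 1/(ωC) = 850.3 Ω
Branch 1: Z₁ = R = 230.0 Ω
Branch 2 (series LC): Z₂ = j(X_L − X_C) = −j546.5 Ω
Parallel: Z = Z₁Z₂/(Z₁+Z₂), |Z| = 212.0 Ω, ∠Z = -22.82°

-22.82°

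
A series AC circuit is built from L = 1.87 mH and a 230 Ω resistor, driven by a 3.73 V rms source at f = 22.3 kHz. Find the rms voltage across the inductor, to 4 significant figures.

2.803 V

ω = 2πf = 140100 rad/s
X_L = ωL = 262.0 Ω
Z = 230.0 + j262.0 Ω
|Z| = √(230.0² + 262.0²) = 348.6 Ω
I = V/|Z| = 10.70 mA
V_L = I·|Z_L| = 0.01070 × 262.0 = 2.803 V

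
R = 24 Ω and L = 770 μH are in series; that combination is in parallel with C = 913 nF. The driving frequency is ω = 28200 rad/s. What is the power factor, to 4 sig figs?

0.9769

X_L = ωL = 21.71 Ω
X_C = 1/(ωC) = 38.84 Ω
Branch 1 (R+jX_L): Z₁ = 24.00 + j21.71 Ω, |Z₁| = 32.37 Ω
Branch 2 (−jX_C): Z₂ = −j38.84 Ω
Parallel: Z = Z₁Z₂/(Z₁+Z₂), |Z| = 42.64 Ω, ∠Z = -12.35°
cos φ = cos(-12.35°) = 0.9769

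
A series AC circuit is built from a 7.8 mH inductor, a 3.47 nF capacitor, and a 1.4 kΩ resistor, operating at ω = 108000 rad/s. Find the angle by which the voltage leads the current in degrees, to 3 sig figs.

X_L = ωL = 842 Ω
X_C = 1/(ωC) = 2670 Ω
Net reactance X = X_L − X_C = -1830 Ω
Z = 1400 − j1830 Ω
|Z| = √(1400² + 1830²) = 2300 Ω
∠Z = arctan(-1830/1400) = -52.5°

-52.5°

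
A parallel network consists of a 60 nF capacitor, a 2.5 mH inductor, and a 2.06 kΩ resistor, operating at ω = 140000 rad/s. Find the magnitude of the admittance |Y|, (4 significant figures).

5.564 mS

X_L = ωL = 350.0 Ω
X_C = 1/(ωC) = 119.0 Ω
Parallel: admittances add. Y = 1/R + 1/(jωL) + jωC
Y = (0.0004854 + j0.005543) S
|Y| = 0.005564 S → |Z| = 1/|Y| = 179.7 Ω, ∠Z = −∠Y = -84.99°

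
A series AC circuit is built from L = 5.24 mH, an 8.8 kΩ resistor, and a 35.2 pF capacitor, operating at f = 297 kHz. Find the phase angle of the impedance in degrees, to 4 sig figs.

ω = 2πf = 1.866e+06 rad/s
X_L = ωL = 9778 Ω
X_C = 1/(ωC) = 15220 Ω
Net reactance X = X_L − X_C = -5445 Ω
Z = 8800 − j5445 Ω
|Z| = √(8800² + 5445²) = 10350 Ω
∠Z = arctan(-5445/8800) = -31.75°

-31.75°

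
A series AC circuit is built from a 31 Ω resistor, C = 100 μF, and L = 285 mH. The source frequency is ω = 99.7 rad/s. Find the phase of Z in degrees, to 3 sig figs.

-66.7°

X_L = ωL = 28.4 Ω
X_C = 1/(ωC) = 100 Ω
Net reactance X = X_L − X_C = -71.9 Ω
Z = 31.0 − j71.9 Ω
|Z| = √(31.0² + 71.9²) = 78.3 Ω
∠Z = arctan(-71.9/31.0) = -66.7°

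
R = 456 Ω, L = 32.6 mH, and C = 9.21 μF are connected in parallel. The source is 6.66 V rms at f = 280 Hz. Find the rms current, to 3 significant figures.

16.8 mA

ω = 2πf = 1759 rad/s
X_L = ωL = 57.4 Ω
X_C = 1/(ωC) = 61.7 Ω
Parallel: admittances add. Y = 1/R + 1/(jωL) + jωC
Y = (0.00219 − j0.00123) S
|Y| = 0.00252 S → |Z| = 1/|Y| = 397 Ω, ∠Z = −∠Y = 29.3°
I = V/|Z| = 6.66/397 = 16.8 mA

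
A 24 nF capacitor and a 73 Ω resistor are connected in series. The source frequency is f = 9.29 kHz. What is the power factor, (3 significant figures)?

0.102

ω = 2πf = 58370 rad/s
X_C = 1/(ωC) = 714 Ω
Z = 73.0 − j714 Ω
|Z| = √(73.0² + 714²) = 718 Ω
∠Z = arctan(-714/73.0) = -84.2°
cos φ = cos(-84.2°) = 0.102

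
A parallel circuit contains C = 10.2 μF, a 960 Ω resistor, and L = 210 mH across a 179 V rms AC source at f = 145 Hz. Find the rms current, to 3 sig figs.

ω = 2πf = 911.1 rad/s
X_L = ωL = 191 Ω
X_C = 1/(ωC) = 108 Ω
Parallel: admittances add. Y = 1/R + 1/(jωL) + jωC
Y = (0.00104 + j0.00407) S
|Y| = 0.00420 S → |Z| = 1/|Y| = 238 Ω, ∠Z = −∠Y = -75.6°
I = V/|Z| = 179/238 = 751 mA

751 mA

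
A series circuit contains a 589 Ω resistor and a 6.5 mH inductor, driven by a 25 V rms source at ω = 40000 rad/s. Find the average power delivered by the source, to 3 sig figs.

X_L = ωL = 260 Ω
Z = 589 + j260 Ω
|Z| = √(589² + 260²) = 644 Ω
∠Z = arctan(260/589) = 23.8°
I = V/|Z| = 38.8 mA
P = VI cos φ = 25 × 0.0388 × cos(23.8°) = 888 mW

888 mW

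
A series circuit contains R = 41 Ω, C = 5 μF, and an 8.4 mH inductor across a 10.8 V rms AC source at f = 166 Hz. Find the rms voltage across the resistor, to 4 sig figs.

2.361 V

ω = 2πf = 1043 rad/s
X_L = ωL = 8.761 Ω
X_C = 1/(ωC) = 191.8 Ω
Net reactance X = X_L − X_C = -183.0 Ω
Z = 41.00 − j183.0 Ω
|Z| = √(41.00² + 183.0²) = 187.5 Ω
I = V/|Z| = 57.59 mA
V_R = I·|Z_R| = 0.05759 × 41.00 = 2.361 V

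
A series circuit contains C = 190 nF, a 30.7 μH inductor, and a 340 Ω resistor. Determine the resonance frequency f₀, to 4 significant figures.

ω₀ = 1/√(LC) = 1/√(3.07e-05 × 1.9e-07) = 414100 rad/s
f₀ = ω₀/(2π) = 65.90 kHz

65.90 kHz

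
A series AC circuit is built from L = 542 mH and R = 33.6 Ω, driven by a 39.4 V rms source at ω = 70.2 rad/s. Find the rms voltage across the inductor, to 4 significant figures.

X_L = ωL = 38.05 Ω
Z = 33.60 + j38.05 Ω
|Z| = √(33.60² + 38.05²) = 50.76 Ω
I = V/|Z| = 776.2 mA
V_L = I·|Z_L| = 0.7762 × 38.05 = 29.53 V

29.53 V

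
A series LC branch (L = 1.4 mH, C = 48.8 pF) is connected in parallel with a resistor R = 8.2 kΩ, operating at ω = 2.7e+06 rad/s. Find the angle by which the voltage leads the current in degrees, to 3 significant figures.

X_L = ωL = 3780 Ω
X_C = 1/(ωC) = 7590 Ω
Branch 1: Z₁ = R = 8200 Ω
Branch 2 (series LC): Z₂ = j(X_L − X_C) = −j3810 Ω
Parallel: Z = Z₁Z₂/(Z₁+Z₂), |Z| = 3450 Ω, ∠Z = -65.1°

-65.1°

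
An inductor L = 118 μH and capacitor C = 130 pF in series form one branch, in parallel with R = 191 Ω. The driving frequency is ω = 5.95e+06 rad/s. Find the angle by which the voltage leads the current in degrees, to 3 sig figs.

-17.9°

X_L = ωL = 702 Ω
X_C = 1/(ωC) = 1290 Ω
Branch 1: Z₁ = R = 191 Ω
Branch 2 (series LC): Z₂ = j(X_L − X_C) = −j591 Ω
Parallel: Z = Z₁Z₂/(Z₁+Z₂), |Z| = 182 Ω, ∠Z = -17.9°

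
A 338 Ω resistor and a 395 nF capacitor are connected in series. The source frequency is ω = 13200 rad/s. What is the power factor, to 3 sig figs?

0.870

X_C = 1/(ωC) = 192 Ω
Z = 338 − j192 Ω
|Z| = √(338² + 192²) = 389 Ω
∠Z = arctan(-192/338) = -29.6°
cos φ = cos(-29.6°) = 0.870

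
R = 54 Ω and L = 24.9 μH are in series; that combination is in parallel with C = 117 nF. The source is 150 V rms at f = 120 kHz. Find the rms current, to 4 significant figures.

ω = 2πf = 754000 rad/s
X_L = ωL = 18.77 Ω
X_C = 1/(ωC) = 11.34 Ω
Branch 1 (R+jX_L): Z₁ = 54.00 + j18.77 Ω, |Z₁| = 57.17 Ω
Branch 2 (−jX_C): Z₂ = −j11.34 Ω
Parallel: Z = Z₁Z₂/(Z₁+Z₂), |Z| = 11.89 Ω, ∠Z = -78.67°
I = V/|Z| = 150/11.89 = 12.62 A

12.62 A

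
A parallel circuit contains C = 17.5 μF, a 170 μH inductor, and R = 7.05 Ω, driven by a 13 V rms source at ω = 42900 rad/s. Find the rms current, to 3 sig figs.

X_L = ωL = 7.29 Ω
X_C = 1/(ωC) = 1.33 Ω
Parallel: admittances add. Y = 1/R + 1/(jωL) + jωC
Y = (0.142 + j0.614) S
|Y| = 0.630 S → |Z| = 1/|Y| = 1.59 Ω, ∠Z = −∠Y = -77.0°
I = V/|Z| = 13/1.59 = 8.19 A

8.19 A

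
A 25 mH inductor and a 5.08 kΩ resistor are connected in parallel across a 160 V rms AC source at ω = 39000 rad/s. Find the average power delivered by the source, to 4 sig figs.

X_L = ωL = 975.0 Ω
Parallel: admittances add. Y = 1/R + 1/(jωL)
Y = (0.0001969 − j0.001026) S
|Y| = 0.001044 S → |Z| = 1/|Y| = 957.5 Ω, ∠Z = −∠Y = 79.14°
I = V/|Z| = 167.1 mA
P = VI cos φ = 160 × 0.1671 × cos(79.14°) = 5.039 W

5.039 W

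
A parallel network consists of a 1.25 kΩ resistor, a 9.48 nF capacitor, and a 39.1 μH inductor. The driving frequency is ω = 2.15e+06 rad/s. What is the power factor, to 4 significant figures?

0.09385

X_L = ωL = 84.06 Ω
X_C = 1/(ωC) = 49.06 Ω
Parallel: admittances add. Y = 1/R + 1/(jωL) + jωC
Y = (0.0008000 + j0.008486) S
|Y| = 0.008524 S → |Z| = 1/|Y| = 117.3 Ω, ∠Z = −∠Y = -84.61°
cos φ = cos(-84.61°) = 0.09385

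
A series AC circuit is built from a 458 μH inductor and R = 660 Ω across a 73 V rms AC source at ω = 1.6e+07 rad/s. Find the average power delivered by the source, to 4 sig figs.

64.97 mW

X_L = ωL = 7328 Ω
Z = 660.0 + j7328 Ω
|Z| = √(660.0² + 7328²) = 7358 Ω
∠Z = arctan(7328/660.0) = 84.85°
I = V/|Z| = 9.922 mA
P = VI cos φ = 73 × 0.009922 × cos(84.85°) = 64.97 mW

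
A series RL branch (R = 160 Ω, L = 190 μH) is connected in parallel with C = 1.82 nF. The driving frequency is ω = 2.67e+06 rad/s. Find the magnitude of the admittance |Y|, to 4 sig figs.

3.118 mS

X_L = ωL = 507.3 Ω
X_C = 1/(ωC) = 205.8 Ω
Branch 1 (R+jX_L): Z₁ = 160.0 + j507.3 Ω, |Z₁| = 531.9 Ω
Branch 2 (−jX_C): Z₂ = −j205.8 Ω
Parallel: Z = Z₁Z₂/(Z₁+Z₂), |Z| = 320.7 Ω, ∠Z = -79.55°
|Y| = 1/|Z| = 3.118 mS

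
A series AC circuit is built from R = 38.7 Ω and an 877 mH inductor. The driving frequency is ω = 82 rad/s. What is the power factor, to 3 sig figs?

0.474

X_L = ωL = 71.9 Ω
Z = 38.7 + j71.9 Ω
|Z| = √(38.7² + 71.9²) = 81.7 Ω
∠Z = arctan(71.9/38.7) = 61.7°
cos φ = cos(61.7°) = 0.474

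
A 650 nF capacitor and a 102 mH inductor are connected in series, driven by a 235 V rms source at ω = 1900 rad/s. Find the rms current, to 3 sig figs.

X_L = ωL = 194 Ω
X_C = 1/(ωC) = 810 Ω
Net reactance X = X_L − X_C = -616 Ω
Z = − j616 Ω
|Z| = √(0² + 616²) = 616 Ω
I = V/|Z| = 235/616 = 382 mA

382 mA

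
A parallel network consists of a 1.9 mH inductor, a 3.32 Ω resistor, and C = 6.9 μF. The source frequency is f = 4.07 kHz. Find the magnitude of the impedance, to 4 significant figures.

2.949 Ω

ω = 2πf = 25570 rad/s
X_L = ωL = 48.59 Ω
X_C = 1/(ωC) = 5.667 Ω
Parallel: admittances add. Y = 1/R + 1/(jωL) + jωC
Y = (0.3012 + j0.1559) S
|Y| = 0.3391 S → |Z| = 1/|Y| = 2.949 Ω, ∠Z = −∠Y = -27.36°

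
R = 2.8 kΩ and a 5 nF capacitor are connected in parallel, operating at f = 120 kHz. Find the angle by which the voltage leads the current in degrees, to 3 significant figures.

ω = 2πf = 754000 rad/s
X_C = 1/(ωC) = 265 Ω
Parallel: admittances add. Y = 1/R + jωC
Y = (0.000357 + j0.00377) S
|Y| = 0.00379 S → |Z| = 1/|Y| = 264 Ω, ∠Z = −∠Y = -84.6°

-84.6°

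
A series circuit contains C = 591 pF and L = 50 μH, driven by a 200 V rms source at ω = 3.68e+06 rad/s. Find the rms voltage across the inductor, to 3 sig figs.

133 V

X_L = ωL = 184 Ω
X_C = 1/(ωC) = 460 Ω
Net reactance X = X_L − X_C = -276 Ω
Z = − j276 Ω
|Z| = √(0² + 276²) = 276 Ω
I = V/|Z| = 725 mA
V_L = I·|Z_L| = 0.725 × 184 = 133 V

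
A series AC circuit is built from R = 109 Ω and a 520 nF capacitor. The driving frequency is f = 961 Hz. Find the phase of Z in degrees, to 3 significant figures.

-71.1°

ω = 2πf = 6038 rad/s
X_C = 1/(ωC) = 318 Ω
Z = 109 − j318 Ω
|Z| = √(109² + 318²) = 337 Ω
∠Z = arctan(-318/109) = -71.1°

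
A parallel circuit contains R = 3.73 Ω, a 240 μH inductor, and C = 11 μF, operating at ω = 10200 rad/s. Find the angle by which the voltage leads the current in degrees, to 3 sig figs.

47.9°

X_L = ωL = 2.45 Ω
X_C = 1/(ωC) = 8.91 Ω
Parallel: admittances add. Y = 1/R + 1/(jωL) + jωC
Y = (0.268 − j0.296) S
|Y| = 0.400 S → |Z| = 1/|Y| = 2.50 Ω, ∠Z = −∠Y = 47.9°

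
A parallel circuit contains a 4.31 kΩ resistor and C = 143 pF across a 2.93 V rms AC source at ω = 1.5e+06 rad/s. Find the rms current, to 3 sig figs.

926 μA

X_C = 1/(ωC) = 4660 Ω
Parallel: admittances add. Y = 1/R + jωC
Y = (0.000232 + j0.000214) S
|Y| = 0.000316 S → |Z| = 1/|Y| = 3160 Ω, ∠Z = −∠Y = -42.8°
I = V/|Z| = 2.93/3160 = 926 μA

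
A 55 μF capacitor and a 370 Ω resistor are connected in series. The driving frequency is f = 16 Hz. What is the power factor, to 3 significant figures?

0.898

ω = 2πf = 100.5 rad/s
X_C = 1/(ωC) = 181 Ω
Z = 370 − j181 Ω
|Z| = √(370² + 181²) = 412 Ω
∠Z = arctan(-181/370) = -26.0°
cos φ = cos(-26.0°) = 0.898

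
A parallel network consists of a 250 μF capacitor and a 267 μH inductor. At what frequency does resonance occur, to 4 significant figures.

ω₀ = 1/√(LC) = 1/√(0.000267 × 0.00025) = 3871 rad/s
f₀ = ω₀/(2π) = 616.0 Hz

616.0 Hz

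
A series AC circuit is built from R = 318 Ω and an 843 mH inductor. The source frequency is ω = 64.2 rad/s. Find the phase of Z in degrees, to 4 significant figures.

9.659°

X_L = ωL = 54.12 Ω
Z = 318.0 + j54.12 Ω
|Z| = √(318.0² + 54.12²) = 322.6 Ω
∠Z = arctan(54.12/318.0) = 9.659°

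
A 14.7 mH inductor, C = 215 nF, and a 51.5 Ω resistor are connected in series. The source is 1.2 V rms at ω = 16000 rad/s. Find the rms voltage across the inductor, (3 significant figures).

X_L = ωL = 235 Ω
X_C = 1/(ωC) = 291 Ω
Net reactance X = X_L − X_C = -55.5 Ω
Z = 51.5 − j55.5 Ω
|Z| = √(51.5² + 55.5²) = 75.7 Ω
I = V/|Z| = 15.8 mA
V_L = I·|Z_L| = 0.0158 × 235 = 3.73 V

3.73 V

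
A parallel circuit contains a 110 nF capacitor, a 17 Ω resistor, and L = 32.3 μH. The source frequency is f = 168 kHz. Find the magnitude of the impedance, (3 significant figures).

ω = 2πf = 1.056e+06 rad/s
X_L = ωL = 34.1 Ω
X_C = 1/(ωC) = 8.61 Ω
Parallel: admittances add. Y = 1/R + 1/(jωL) + jωC
Y = (0.0588 + j0.0868) S
|Y| = 0.105 S → |Z| = 1/|Y| = 9.54 Ω, ∠Z = −∠Y = -55.9°

9.54 Ω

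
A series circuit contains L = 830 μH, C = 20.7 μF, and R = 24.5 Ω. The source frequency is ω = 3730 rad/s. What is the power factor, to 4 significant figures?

X_L = ωL = 3.096 Ω
X_C = 1/(ωC) = 12.95 Ω
Net reactance X = X_L − X_C = -9.856 Ω
Z = 24.50 − j9.856 Ω
|Z| = √(24.50² + 9.856²) = 26.41 Ω
∠Z = arctan(-9.856/24.50) = -21.91°
cos φ = cos(-21.91°) = 0.9277

0.9277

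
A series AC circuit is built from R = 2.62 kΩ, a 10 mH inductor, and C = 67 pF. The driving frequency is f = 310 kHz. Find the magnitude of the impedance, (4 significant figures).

12100 Ω

ω = 2πf = 1.948e+06 rad/s
X_L = ωL = 19480 Ω
X_C = 1/(ωC) = 7663 Ω
Net reactance X = X_L − X_C = 11820 Ω
Z = 2620 + j11820 Ω
|Z| = √(2620² + 11820²) = 12100 Ω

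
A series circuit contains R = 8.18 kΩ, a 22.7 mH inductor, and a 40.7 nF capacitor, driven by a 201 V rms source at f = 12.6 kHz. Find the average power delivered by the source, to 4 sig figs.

ω = 2πf = 79170 rad/s
X_L = ωL = 1797 Ω
X_C = 1/(ωC) = 310.4 Ω
Net reactance X = X_L − X_C = 1487 Ω
Z = 8180 + j1487 Ω
|Z| = √(8180² + 1487²) = 8314 Ω
∠Z = arctan(1487/8180) = 10.30°
I = V/|Z| = 24.18 mA
P = VI cos φ = 201 × 0.02418 × cos(10.30°) = 4.781 W

4.781 W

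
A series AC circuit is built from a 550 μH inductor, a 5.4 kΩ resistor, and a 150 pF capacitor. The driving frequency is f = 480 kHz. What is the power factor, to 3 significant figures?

ω = 2πf = 3.016e+06 rad/s
X_L = ωL = 1660 Ω
X_C = 1/(ωC) = 2210 Ω
Net reactance X = X_L − X_C = -552 Ω
Z = 5400 − j552 Ω
|Z| = √(5400² + 552²) = 5430 Ω
∠Z = arctan(-552/5400) = -5.83°
cos φ = cos(-5.83°) = 0.995

0.995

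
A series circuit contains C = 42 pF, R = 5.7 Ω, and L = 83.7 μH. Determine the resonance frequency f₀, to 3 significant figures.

ω₀ = 1/√(LC) = 1/√(8.37e-05 × 4.2e-11) = 1.687e+07 rad/s
f₀ = ω₀/(2π) = 2.68 MHz

2.68 MHz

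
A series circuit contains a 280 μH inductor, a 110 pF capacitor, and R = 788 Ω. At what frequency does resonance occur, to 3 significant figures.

ω₀ = 1/√(LC) = 1/√(0.00028 × 1.1e-10) = 5.698e+06 rad/s
f₀ = ω₀/(2π) = 907 kHz

907 kHz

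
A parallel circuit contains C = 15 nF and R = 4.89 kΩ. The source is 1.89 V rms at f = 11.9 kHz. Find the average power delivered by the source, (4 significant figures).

730.5 μW

ω = 2πf = 74770 rad/s
X_C = 1/(ωC) = 891.6 Ω
Parallel: admittances add. Y = 1/R + jωC
Y = (0.0002045 + j0.001122) S
|Y| = 0.001140 S → |Z| = 1/|Y| = 877.2 Ω, ∠Z = −∠Y = -79.67°
I = V/|Z| = 2.155 mA
P = VI cos φ = 1.89 × 0.002155 × cos(-79.67°) = 730.5 μW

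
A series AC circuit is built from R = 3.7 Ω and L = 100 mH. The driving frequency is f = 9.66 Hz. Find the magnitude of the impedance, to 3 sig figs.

7.11 Ω

ω = 2πf = 60.70 rad/s
X_L = ωL = 6.07 Ω
Z = 3.70 + j6.07 Ω
|Z| = √(3.70² + 6.07²) = 7.11 Ω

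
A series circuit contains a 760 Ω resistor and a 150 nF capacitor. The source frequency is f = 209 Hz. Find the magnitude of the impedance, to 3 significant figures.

5130 Ω

ω = 2πf = 1313 rad/s
X_C = 1/(ωC) = 5080 Ω
Z = 760 − j5080 Ω
|Z| = √(760² + 5080²) = 5130 Ω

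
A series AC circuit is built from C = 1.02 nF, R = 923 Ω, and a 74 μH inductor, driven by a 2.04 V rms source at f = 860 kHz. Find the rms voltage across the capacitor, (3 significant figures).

0.390 V

ω = 2πf = 5.404e+06 rad/s
X_L = ωL = 400 Ω
X_C = 1/(ωC) = 181 Ω
Net reactance X = X_L − X_C = 218 Ω
Z = 923 + j218 Ω
|Z| = √(923² + 218²) = 948 Ω
I = V/|Z| = 2.15 mA
V_C = I·|Z_C| = 0.00215 × 181 = 0.390 V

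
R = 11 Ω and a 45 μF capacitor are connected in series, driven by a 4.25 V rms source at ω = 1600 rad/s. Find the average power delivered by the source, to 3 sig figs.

X_C = 1/(ωC) = 13.9 Ω
Z = 11.0 − j13.9 Ω
|Z| = √(11.0² + 13.9²) = 17.7 Ω
∠Z = arctan(-13.9/11.0) = -51.6°
I = V/|Z| = 240 mA
P = VI cos φ = 4.25 × 0.240 × cos(-51.6°) = 633 mW

633 mW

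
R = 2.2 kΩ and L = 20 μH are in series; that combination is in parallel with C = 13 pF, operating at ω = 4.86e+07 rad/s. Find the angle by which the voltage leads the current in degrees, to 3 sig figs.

X_L = ωL = 972 Ω
X_C = 1/(ωC) = 1580 Ω
Branch 1 (R+jX_L): Z₁ = 2200 + j972 Ω, |Z₁| = 2410 Ω
Branch 2 (−jX_C): Z₂ = −j1580 Ω
Parallel: Z = Z₁Z₂/(Z₁+Z₂), |Z| = 1670 Ω, ∠Z = -50.6°

-50.6°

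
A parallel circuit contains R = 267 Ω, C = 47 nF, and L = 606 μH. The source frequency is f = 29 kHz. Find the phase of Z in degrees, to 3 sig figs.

ω = 2πf = 182200 rad/s
X_L = ωL = 110 Ω
X_C = 1/(ωC) = 117 Ω
Parallel: admittances add. Y = 1/R + 1/(jωL) + jωC
Y = (0.00375 − j0.000492) S
|Y| = 0.00378 S → |Z| = 1/|Y| = 265 Ω, ∠Z = −∠Y = 7.49°

7.49°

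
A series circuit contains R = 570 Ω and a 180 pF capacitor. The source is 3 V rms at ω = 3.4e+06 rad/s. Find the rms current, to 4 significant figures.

1.734 mA

X_C = 1/(ωC) = 1634 Ω
Z = 570.0 − j1634 Ω
|Z| = √(570.0² + 1634²) = 1731 Ω
I = V/|Z| = 3/1731 = 1.734 mA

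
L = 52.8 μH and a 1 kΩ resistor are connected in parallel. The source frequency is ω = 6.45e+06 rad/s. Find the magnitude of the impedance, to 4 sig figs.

322.4 Ω

X_L = ωL = 340.6 Ω
Parallel: admittances add. Y = 1/R + 1/(jωL)
Y = (0.001000 − j0.002936) S
|Y| = 0.003102 S → |Z| = 1/|Y| = 322.4 Ω, ∠Z = −∠Y = 71.19°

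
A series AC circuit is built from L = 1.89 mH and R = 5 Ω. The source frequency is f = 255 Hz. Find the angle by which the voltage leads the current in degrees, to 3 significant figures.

31.2°

ω = 2πf = 1602 rad/s
X_L = ωL = 3.03 Ω
Z = 5.00 + j3.03 Ω
|Z| = √(5.00² + 3.03²) = 5.85 Ω
∠Z = arctan(3.03/5.00) = 31.2°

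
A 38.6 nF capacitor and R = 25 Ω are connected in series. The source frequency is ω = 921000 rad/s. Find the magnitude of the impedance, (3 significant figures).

X_C = 1/(ωC) = 28.1 Ω
Z = 25.0 − j28.1 Ω
|Z| = √(25.0² + 28.1²) = 37.6 Ω

37.6 Ω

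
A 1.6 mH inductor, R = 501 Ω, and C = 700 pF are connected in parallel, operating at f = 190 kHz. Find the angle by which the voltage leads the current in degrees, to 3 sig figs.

ω = 2πf = 1.194e+06 rad/s
X_L = ωL = 1910 Ω
X_C = 1/(ωC) = 1200 Ω
Parallel: admittances add. Y = 1/R + 1/(jωL) + jωC
Y = (0.00200 + j0.000312) S
|Y| = 0.00202 S → |Z| = 1/|Y| = 495 Ω, ∠Z = −∠Y = -8.89°

-8.89°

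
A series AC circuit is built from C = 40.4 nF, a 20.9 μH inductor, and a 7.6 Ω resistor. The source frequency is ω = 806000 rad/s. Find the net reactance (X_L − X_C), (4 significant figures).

X_L = ωL = 16.85 Ω
X_C = 1/(ωC) = 30.71 Ω
X = 16.85 − 30.71 = -13.86 Ω

-13.86 Ω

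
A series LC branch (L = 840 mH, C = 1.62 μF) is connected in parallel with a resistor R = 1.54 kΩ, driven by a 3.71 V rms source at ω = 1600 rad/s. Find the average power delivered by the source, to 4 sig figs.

8.938 mW

X_L = ωL = 1344 Ω
X_C = 1/(ωC) = 385.8 Ω
Branch 1: Z₁ = R = 1540 Ω
Branch 2 (series LC): Z₂ = j(X_L − X_C) = j958.2 Ω
Parallel: Z = Z₁Z₂/(Z₁+Z₂), |Z| = 813.6 Ω, ∠Z = 58.11°
I = V/|Z| = 4.560 mA
P = VI cos φ = 3.71 × 0.004560 × cos(58.11°) = 8.938 mW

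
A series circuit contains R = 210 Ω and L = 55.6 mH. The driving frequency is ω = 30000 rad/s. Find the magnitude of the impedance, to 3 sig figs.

X_L = ωL = 1670 Ω
Z = 210 + j1670 Ω
|Z| = √(210² + 1670²) = 1680 Ω

1680 Ω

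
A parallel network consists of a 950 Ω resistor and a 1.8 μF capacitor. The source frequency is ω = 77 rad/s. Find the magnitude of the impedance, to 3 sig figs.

942 Ω

X_C = 1/(ωC) = 7220 Ω
Parallel: admittances add. Y = 1/R + jωC
Y = (0.00105 + j0.000139) S
|Y| = 0.00106 S → |Z| = 1/|Y| = 942 Ω, ∠Z = −∠Y = -7.50°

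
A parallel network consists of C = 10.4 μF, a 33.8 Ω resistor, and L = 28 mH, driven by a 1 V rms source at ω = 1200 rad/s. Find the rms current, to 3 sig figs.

34.3 mA

X_L = ωL = 33.6 Ω
X_C = 1/(ωC) = 80.1 Ω
Parallel: admittances add. Y = 1/R + 1/(jωL) + jωC
Y = (0.0296 − j0.0173) S
|Y| = 0.0343 S → |Z| = 1/|Y| = 29.2 Ω, ∠Z = −∠Y = 30.3°
I = V/|Z| = 1/29.2 = 34.3 mA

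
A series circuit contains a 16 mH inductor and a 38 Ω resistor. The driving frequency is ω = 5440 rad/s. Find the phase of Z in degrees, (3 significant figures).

X_L = ωL = 87.0 Ω
Z = 38.0 + j87.0 Ω
|Z| = √(38.0² + 87.0²) = 95.0 Ω
∠Z = arctan(87.0/38.0) = 66.4°

66.4°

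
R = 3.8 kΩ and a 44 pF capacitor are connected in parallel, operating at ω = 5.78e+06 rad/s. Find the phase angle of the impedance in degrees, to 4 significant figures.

-44.02°

X_C = 1/(ωC) = 3932 Ω
Parallel: admittances add. Y = 1/R + jωC
Y = (0.0002632 + j0.0002543) S
|Y| = 0.0003660 S → |Z| = 1/|Y| = 2732 Ω, ∠Z = −∠Y = -44.02°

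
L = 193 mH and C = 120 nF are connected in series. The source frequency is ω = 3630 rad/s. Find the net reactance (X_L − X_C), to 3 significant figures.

X_L = ωL = 701 Ω
X_C = 1/(ωC) = 2300 Ω
X = 701 − 2300 = -1600 Ω

-1600 Ω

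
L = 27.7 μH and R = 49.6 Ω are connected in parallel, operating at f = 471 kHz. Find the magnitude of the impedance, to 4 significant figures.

ω = 2πf = 2.959e+06 rad/s
X_L = ωL = 81.97 Ω
Parallel: admittances add. Y = 1/R + 1/(jωL)
Y = (0.02016 − j0.01220) S
|Y| = 0.02356 S → |Z| = 1/|Y| = 42.44 Ω, ∠Z = −∠Y = 31.18°

42.44 Ω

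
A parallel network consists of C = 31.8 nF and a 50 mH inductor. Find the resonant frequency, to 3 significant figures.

ω₀ = 1/√(LC) = 1/√(0.05 × 3.18e-08) = 25080 rad/s
f₀ = ω₀/(2π) = 3.99 kHz

3.99 kHz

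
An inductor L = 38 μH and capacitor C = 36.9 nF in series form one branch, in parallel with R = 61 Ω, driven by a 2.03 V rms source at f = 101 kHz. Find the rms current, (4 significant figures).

ω = 2πf = 634600 rad/s
X_L = ωL = 24.11 Ω
X_C = 1/(ωC) = 42.70 Ω
Branch 1: Z₁ = R = 61.00 Ω
Branch 2 (series LC): Z₂ = j(X_L − X_C) = −j18.59 Ω
Parallel: Z = Z₁Z₂/(Z₁+Z₂), |Z| = 17.78 Ω, ∠Z = -73.05°
I = V/|Z| = 2.03/17.78 = 114.2 mA

114.2 mA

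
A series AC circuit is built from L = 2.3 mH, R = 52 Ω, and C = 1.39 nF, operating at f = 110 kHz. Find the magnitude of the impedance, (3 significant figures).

551 Ω

ω = 2πf = 691200 rad/s
X_L = ωL = 1590 Ω
X_C = 1/(ωC) = 1040 Ω
Net reactance X = X_L − X_C = 549 Ω
Z = 52.0 + j549 Ω
|Z| = √(52.0² + 549²) = 551 Ω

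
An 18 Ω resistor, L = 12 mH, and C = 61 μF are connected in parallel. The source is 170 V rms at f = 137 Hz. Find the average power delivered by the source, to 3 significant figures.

1.61 kW

ω = 2πf = 860.8 rad/s
X_L = ωL = 10.3 Ω
X_C = 1/(ωC) = 19.0 Ω
Parallel: admittances add. Y = 1/R + 1/(jωL) + jωC
Y = (0.0556 − j0.0443) S
|Y| = 0.0711 S → |Z| = 1/|Y| = 14.1 Ω, ∠Z = −∠Y = 38.6°
I = V/|Z| = 12.1 A
P = VI cos φ = 170 × 12.1 × cos(38.6°) = 1.61 kW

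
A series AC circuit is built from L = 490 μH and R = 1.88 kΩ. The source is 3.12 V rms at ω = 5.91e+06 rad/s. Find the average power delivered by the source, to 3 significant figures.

1.54 mW

X_L = ωL = 2900 Ω
Z = 1880 + j2900 Ω
|Z| = √(1880² + 2900²) = 3450 Ω
∠Z = arctan(2900/1880) = 57.0°
I = V/|Z| = 904 μA
P = VI cos φ = 3.12 × 0.000904 × cos(57.0°) = 1.54 mW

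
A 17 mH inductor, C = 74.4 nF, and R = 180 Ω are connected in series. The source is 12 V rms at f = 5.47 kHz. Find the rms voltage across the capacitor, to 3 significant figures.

17.8 V

ω = 2πf = 34370 rad/s
X_L = ωL = 584 Ω
X_C = 1/(ωC) = 391 Ω
Net reactance X = X_L − X_C = 193 Ω
Z = 180 + j193 Ω
|Z| = √(180² + 193²) = 264 Ω
I = V/|Z| = 45.4 mA
V_C = I·|Z_C| = 0.0454 × 391 = 17.8 V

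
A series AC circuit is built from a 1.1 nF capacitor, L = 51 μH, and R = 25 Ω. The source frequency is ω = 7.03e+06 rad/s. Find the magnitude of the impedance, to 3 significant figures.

231 Ω

X_L = ωL = 359 Ω
X_C = 1/(ωC) = 129 Ω
Net reactance X = X_L − X_C = 229 Ω
Z = 25.0 + j229 Ω
|Z| = √(25.0² + 229²) = 231 Ω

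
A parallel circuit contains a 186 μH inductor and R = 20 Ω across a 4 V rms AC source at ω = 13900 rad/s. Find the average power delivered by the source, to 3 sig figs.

X_L = ωL = 2.59 Ω
Parallel: admittances add. Y = 1/R + 1/(jωL)
Y = (0.0500 − j0.387) S
|Y| = 0.390 S → |Z| = 1/|Y| = 2.56 Ω, ∠Z = −∠Y = 82.6°
I = V/|Z| = 1.56 A
P = VI cos φ = 4 × 1.56 × cos(82.6°) = 800 mW

800 mW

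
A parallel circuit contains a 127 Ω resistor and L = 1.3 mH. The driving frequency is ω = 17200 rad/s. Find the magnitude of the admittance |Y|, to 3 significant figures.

45.4 mS

X_L = ωL = 22.4 Ω
Parallel: admittances add. Y = 1/R + 1/(jωL)
Y = (0.00787 − j0.0447) S
|Y| = 0.0454 S → |Z| = 1/|Y| = 22.0 Ω, ∠Z = −∠Y = 80.0°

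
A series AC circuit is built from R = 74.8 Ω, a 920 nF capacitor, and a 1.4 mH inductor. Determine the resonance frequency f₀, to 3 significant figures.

4.43 kHz

ω₀ = 1/√(LC) = 1/√(0.0014 × 9.2e-07) = 27860 rad/s
f₀ = ω₀/(2π) = 4.43 kHz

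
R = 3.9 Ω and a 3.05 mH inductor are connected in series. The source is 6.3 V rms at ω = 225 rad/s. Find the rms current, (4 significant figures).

1.591 A

X_L = ωL = 0.6863 Ω
Z = 3.900 + j0.6863 Ω
|Z| = √(3.900² + 0.6863²) = 3.960 Ω
I = V/|Z| = 6.3/3.960 = 1.591 A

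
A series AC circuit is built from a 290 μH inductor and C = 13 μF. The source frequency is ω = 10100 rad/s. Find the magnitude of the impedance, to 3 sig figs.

4.69 Ω

X_L = ωL = 2.93 Ω
X_C = 1/(ωC) = 7.62 Ω
Net reactance X = X_L − X_C = -4.69 Ω
Z = − j4.69 Ω
|Z| = √(0² + 4.69²) = 4.69 Ω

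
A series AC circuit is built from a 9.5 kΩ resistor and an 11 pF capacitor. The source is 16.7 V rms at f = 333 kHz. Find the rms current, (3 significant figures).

ω = 2πf = 2.092e+06 rad/s
X_C = 1/(ωC) = 43400 Ω
Z = 9500 − j43400 Ω
|Z| = √(9500² + 43400²) = 44500 Ω
I = V/|Z| = 16.7/44500 = 375 μA

375 μA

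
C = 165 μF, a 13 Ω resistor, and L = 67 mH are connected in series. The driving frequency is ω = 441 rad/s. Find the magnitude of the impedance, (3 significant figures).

X_L = ωL = 29.5 Ω
X_C = 1/(ωC) = 13.7 Ω
Net reactance X = X_L − X_C = 15.8 Ω
Z = 13.0 + j15.8 Ω
|Z| = √(13.0² + 15.8²) = 20.5 Ω

20.5 Ω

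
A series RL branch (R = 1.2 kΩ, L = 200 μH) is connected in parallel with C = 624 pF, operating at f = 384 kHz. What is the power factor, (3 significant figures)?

ω = 2πf = 2.413e+06 rad/s
X_L = ωL = 483 Ω
X_C = 1/(ωC) = 664 Ω
Branch 1 (R+jX_L): Z₁ = 1200 + j483 Ω, |Z₁| = 1290 Ω
Branch 2 (−jX_C): Z₂ = −j664 Ω
Parallel: Z = Z₁Z₂/(Z₁+Z₂), |Z| = 708 Ω, ∠Z = -59.5°
cos φ = cos(-59.5°) = 0.508

0.508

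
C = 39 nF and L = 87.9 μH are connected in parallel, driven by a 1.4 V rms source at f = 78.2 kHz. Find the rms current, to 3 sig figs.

5.59 mA

ω = 2πf = 491300 rad/s
X_L = ωL = 43.2 Ω
X_C = 1/(ωC) = 52.2 Ω
Parallel: admittances add. Y = 1/(jωL) + jωC
Y = (0 − j0.00399) S
|Y| = 0.00399 S → |Z| = 1/|Y| = 251 Ω, ∠Z = −∠Y = 90.0°
I = V/|Z| = 1.4/251 = 5.59 mA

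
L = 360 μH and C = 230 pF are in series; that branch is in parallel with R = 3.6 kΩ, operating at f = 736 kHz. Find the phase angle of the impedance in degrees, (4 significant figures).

ω = 2πf = 4.624e+06 rad/s
X_L = ωL = 1665 Ω
X_C = 1/(ωC) = 940.2 Ω
Branch 1: Z₁ = R = 3600 Ω
Branch 2 (series LC): Z₂ = j(X_L − X_C) = j724.6 Ω
Parallel: Z = Z₁Z₂/(Z₁+Z₂), |Z| = 710.4 Ω, ∠Z = 78.62°

78.62°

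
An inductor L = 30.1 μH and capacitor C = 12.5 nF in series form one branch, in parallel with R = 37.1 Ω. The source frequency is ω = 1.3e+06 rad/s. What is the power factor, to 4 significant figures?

X_L = ωL = 39.13 Ω
X_C = 1/(ωC) = 61.54 Ω
Branch 1: Z₁ = R = 37.10 Ω
Branch 2 (series LC): Z₂ = j(X_L − X_C) = −j22.41 Ω
Parallel: Z = Z₁Z₂/(Z₁+Z₂), |Z| = 19.18 Ω, ∠Z = -58.87°
cos φ = cos(-58.87°) = 0.5170

0.5170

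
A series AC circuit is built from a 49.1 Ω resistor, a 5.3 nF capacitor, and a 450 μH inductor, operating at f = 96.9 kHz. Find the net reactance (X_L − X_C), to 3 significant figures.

ω = 2πf = 608800 rad/s
X_L = ωL = 274 Ω
X_C = 1/(ωC) = 310 Ω
X = 274 − 310 = -35.9 Ω

-35.9 Ω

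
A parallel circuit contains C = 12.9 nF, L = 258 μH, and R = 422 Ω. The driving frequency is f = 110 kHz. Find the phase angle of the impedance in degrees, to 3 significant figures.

ω = 2πf = 691200 rad/s
X_L = ωL = 178 Ω
X_C = 1/(ωC) = 112 Ω
Parallel: admittances add. Y = 1/R + 1/(jωL) + jωC
Y = (0.00237 + j0.00331) S
|Y| = 0.00407 S → |Z| = 1/|Y| = 246 Ω, ∠Z = −∠Y = -54.4°

-54.4°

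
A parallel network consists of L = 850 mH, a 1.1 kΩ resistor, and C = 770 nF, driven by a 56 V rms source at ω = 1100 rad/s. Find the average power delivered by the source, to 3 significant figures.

X_L = ωL = 935 Ω
X_C = 1/(ωC) = 1180 Ω
Parallel: admittances add. Y = 1/R + 1/(jωL) + jωC
Y = (0.000909 − j0.000223) S
|Y| = 0.000936 S → |Z| = 1/|Y| = 1070 Ω, ∠Z = −∠Y = 13.8°
I = V/|Z| = 52.4 mA
P = VI cos φ = 56 × 0.0524 × cos(13.8°) = 2.85 W

2.85 W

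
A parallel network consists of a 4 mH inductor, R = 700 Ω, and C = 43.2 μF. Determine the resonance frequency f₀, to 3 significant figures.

383 Hz

ω₀ = 1/√(LC) = 1/√(0.004 × 4.32e-05) = 2406 rad/s
f₀ = ω₀/(2π) = 383 Hz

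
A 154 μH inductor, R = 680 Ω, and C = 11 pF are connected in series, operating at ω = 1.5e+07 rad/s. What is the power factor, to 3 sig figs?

X_L = ωL = 2310 Ω
X_C = 1/(ωC) = 6060 Ω
Net reactance X = X_L − X_C = -3750 Ω
Z = 680 − j3750 Ω
|Z| = √(680² + 3750²) = 3810 Ω
∠Z = arctan(-3750/680) = -79.7°
cos φ = cos(-79.7°) = 0.178

0.178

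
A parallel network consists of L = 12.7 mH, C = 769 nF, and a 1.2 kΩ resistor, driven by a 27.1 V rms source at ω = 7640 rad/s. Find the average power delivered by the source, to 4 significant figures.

X_L = ωL = 97.03 Ω
X_C = 1/(ωC) = 170.2 Ω
Parallel: admittances add. Y = 1/R + 1/(jωL) + jωC
Y = (0.0008333 − j0.004431) S
|Y| = 0.004509 S → |Z| = 1/|Y| = 221.8 Ω, ∠Z = −∠Y = 79.35°
I = V/|Z| = 122.2 mA
P = VI cos φ = 27.1 × 0.1222 × cos(79.35°) = 612.0 mW

612.0 mW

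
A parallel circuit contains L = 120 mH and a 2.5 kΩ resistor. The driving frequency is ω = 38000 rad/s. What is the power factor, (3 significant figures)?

X_L = ωL = 4560 Ω
Parallel: admittances add. Y = 1/R + 1/(jωL)
Y = (0.000400 − j0.000219) S
|Y| = 0.000456 S → |Z| = 1/|Y| = 2190 Ω, ∠Z = −∠Y = 28.7°
cos φ = cos(28.7°) = 0.877

0.877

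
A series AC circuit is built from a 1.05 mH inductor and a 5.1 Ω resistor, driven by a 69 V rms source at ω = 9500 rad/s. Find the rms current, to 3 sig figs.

X_L = ωL = 9.97 Ω
Z = 5.10 + j9.97 Ω
|Z| = √(5.10² + 9.97²) = 11.2 Ω
I = V/|Z| = 69/11.2 = 6.16 A

6.16 A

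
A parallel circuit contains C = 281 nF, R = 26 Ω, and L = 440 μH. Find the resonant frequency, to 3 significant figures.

14.3 kHz

ω₀ = 1/√(LC) = 1/√(0.00044 × 2.81e-07) = 89930 rad/s
f₀ = ω₀/(2π) = 14.3 kHz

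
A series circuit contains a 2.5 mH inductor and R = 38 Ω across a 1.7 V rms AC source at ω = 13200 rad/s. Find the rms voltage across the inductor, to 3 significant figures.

1.11 V

X_L = ωL = 33.0 Ω
Z = 38.0 + j33.0 Ω
|Z| = √(38.0² + 33.0²) = 50.3 Ω
I = V/|Z| = 33.8 mA
V_L = I·|Z_L| = 0.0338 × 33.0 = 1.11 V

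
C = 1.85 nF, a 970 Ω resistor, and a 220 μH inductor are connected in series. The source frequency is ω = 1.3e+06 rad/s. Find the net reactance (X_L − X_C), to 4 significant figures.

X_L = ωL = 286.0 Ω
X_C = 1/(ωC) = 415.8 Ω
X = 286.0 − 415.8 = -129.8 Ω

-129.8 Ω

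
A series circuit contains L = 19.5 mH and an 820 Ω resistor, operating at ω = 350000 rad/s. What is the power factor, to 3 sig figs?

X_L = ωL = 6820 Ω
Z = 820 + j6820 Ω
|Z| = √(820² + 6820²) = 6870 Ω
∠Z = arctan(6820/820) = 83.1°
cos φ = cos(83.1°) = 0.119

0.119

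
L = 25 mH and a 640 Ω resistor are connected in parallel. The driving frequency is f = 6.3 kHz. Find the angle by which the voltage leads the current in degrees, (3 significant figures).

ω = 2πf = 39580 rad/s
X_L = ωL = 990 Ω
Parallel: admittances add. Y = 1/R + 1/(jωL)
Y = (0.00156 − j0.00101) S
|Y| = 0.00186 S → |Z| = 1/|Y| = 537 Ω, ∠Z = −∠Y = 32.9°

32.9°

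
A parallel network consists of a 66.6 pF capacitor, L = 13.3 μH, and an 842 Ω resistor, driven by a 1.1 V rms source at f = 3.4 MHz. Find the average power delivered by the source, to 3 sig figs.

1.44 mW

ω = 2πf = 2.136e+07 rad/s
X_L = ωL = 284 Ω
X_C = 1/(ωC) = 703 Ω
Parallel: admittances add. Y = 1/R + 1/(jωL) + jωC
Y = (0.00119 − j0.00210) S
|Y| = 0.00241 S → |Z| = 1/|Y| = 415 Ω, ∠Z = −∠Y = 60.5°
I = V/|Z| = 2.65 mA
P = VI cos φ = 1.1 × 0.00265 × cos(60.5°) = 1.44 mW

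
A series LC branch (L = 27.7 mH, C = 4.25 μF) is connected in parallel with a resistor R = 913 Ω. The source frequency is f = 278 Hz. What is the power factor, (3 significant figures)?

ω = 2πf = 1747 rad/s
X_L = ωL = 48.4 Ω
X_C = 1/(ωC) = 135 Ω
Branch 1: Z₁ = R = 913 Ω
Branch 2 (series LC): Z₂ = j(X_L − X_C) = −j86.3 Ω
Parallel: Z = Z₁Z₂/(Z₁+Z₂), |Z| = 85.9 Ω, ∠Z = -84.6°
cos φ = cos(-84.6°) = 0.0941

0.0941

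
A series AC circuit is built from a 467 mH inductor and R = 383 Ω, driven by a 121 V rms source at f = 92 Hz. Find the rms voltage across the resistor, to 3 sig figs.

ω = 2πf = 578.1 rad/s
X_L = ωL = 270 Ω
Z = 383 + j270 Ω
|Z| = √(383² + 270²) = 469 Ω
I = V/|Z| = 258 mA
V_R = I·|Z_R| = 0.258 × 383 = 98.9 V

98.9 V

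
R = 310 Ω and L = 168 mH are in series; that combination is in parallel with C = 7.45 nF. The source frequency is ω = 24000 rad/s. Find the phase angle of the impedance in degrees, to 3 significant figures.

74.4°

X_L = ωL = 4030 Ω
X_C = 1/(ωC) = 5590 Ω
Branch 1 (R+jX_L): Z₁ = 310 + j4030 Ω, |Z₁| = 4040 Ω
Branch 2 (−jX_C): Z₂ = −j5590 Ω
Parallel: Z = Z₁Z₂/(Z₁+Z₂), |Z| = 14200 Ω, ∠Z = 74.4°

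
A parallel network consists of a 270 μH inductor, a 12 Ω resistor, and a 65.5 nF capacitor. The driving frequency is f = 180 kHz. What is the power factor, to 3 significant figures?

0.762

ω = 2πf = 1.131e+06 rad/s
X_L = ωL = 305 Ω
X_C = 1/(ωC) = 13.5 Ω
Parallel: admittances add. Y = 1/R + 1/(jωL) + jωC
Y = (0.0833 + j0.0708) S
|Y| = 0.109 S → |Z| = 1/|Y| = 9.14 Ω, ∠Z = −∠Y = -40.4°
cos φ = cos(-40.4°) = 0.762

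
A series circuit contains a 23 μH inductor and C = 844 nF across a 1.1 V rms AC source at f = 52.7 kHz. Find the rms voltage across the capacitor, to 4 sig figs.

ω = 2πf = 331100 rad/s
X_L = ωL = 7.616 Ω
X_C = 1/(ωC) = 3.578 Ω
Net reactance X = X_L − X_C = 4.038 Ω
Z = j4.038 Ω
|Z| = √(0² + 4.038²) = 4.038 Ω
I = V/|Z| = 272.4 mA
V_C = I·|Z_C| = 0.2724 × 3.578 = 0.9748 V

0.9748 V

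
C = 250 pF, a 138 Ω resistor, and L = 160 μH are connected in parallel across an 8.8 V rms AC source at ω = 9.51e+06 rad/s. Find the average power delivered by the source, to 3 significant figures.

561 mW

X_L = ωL = 1520 Ω
X_C = 1/(ωC) = 421 Ω
Parallel: admittances add. Y = 1/R + 1/(jωL) + jωC
Y = (0.00725 + j0.00172) S
|Y| = 0.00745 S → |Z| = 1/|Y| = 134 Ω, ∠Z = −∠Y = -13.4°
I = V/|Z| = 65.5 mA
P = VI cos φ = 8.8 × 0.0655 × cos(-13.4°) = 561 mW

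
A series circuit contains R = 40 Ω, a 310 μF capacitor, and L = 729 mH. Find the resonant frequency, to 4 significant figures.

10.59 Hz

ω₀ = 1/√(LC) = 1/√(0.729 × 0.00031) = 66.52 rad/s
f₀ = ω₀/(2π) = 10.59 Hz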